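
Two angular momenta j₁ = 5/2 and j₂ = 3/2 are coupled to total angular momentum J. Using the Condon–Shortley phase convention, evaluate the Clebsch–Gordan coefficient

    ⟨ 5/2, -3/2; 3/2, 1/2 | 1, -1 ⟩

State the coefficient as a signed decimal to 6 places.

j₁+j₂−J=3  J+j₁−j₂=2  J−j₁+j₂=0  j₁+j₂+J+1=6
(j₁±m₁, j₂±m₂, J±M) = (1,4,2,1,0,2)
P² = 24/5
sum k=2..2:
  [2] +1/4 = 1/4
S = 1/4
C² = P²·S² = 3/10 ; C = +0.547723

+√(3/10) = +0.547723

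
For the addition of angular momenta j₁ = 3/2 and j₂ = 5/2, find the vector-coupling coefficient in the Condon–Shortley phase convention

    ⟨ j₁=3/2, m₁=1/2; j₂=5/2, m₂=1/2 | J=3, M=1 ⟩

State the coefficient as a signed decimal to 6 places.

+√(1/60) ≈ +0.129099

√[7·1!2!4!/8! · 2!1!3!2!4!2!] = √(48/5)
  +(−1)^0/∏(0,1,1,3,1,1)! = 1/6  (running 1/6)
  +(−1)^1/∏(1,0,0,2,2,2)! = -1/8  (running 1/24)
⟨..|..⟩ = √(48/5)·(1/24) = +0.129099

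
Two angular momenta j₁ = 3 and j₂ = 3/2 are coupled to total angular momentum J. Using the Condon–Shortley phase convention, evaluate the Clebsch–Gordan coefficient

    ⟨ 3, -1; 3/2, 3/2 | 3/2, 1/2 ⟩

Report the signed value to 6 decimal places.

triangle: 3!·3!·0!/7! = 36/5040
(j±m)!: 2!·4!·3!·0!·2!·1! = 576
prefactor² = (2J+1)·Δ·N² = 576/35
  k=3: −1/(3!·0!·1!·0!·2!·0!) = -1/12
Σ = -1/12  ⇒  CG² = 576/35·(-1/12)² = 4/35
CG = −√(4/35) = -0.338062

-0.338062  (= −√(4/35))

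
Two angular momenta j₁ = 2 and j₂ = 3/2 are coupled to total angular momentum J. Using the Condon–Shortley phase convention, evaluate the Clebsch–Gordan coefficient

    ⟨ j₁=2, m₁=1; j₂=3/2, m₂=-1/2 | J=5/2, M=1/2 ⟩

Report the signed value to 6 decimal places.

√[6·1!3!2!/7! · 3!1!1!2!3!2!] = √(72/35)
  +(−1)^0/∏(0,1,1,1,2,1)! = 1/2  (running 1/2)
  +(−1)^1/∏(1,0,0,0,3,2)! = -1/12  (running 5/12)
⟨..|..⟩ = √(72/35)·(5/12) = +0.597614

+√(5/14) = +0.597614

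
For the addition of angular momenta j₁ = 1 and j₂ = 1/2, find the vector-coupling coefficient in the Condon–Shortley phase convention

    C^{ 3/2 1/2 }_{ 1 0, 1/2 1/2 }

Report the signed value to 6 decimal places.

triangle: 0!*2!*1!/4! = 2/24
(j±m)!: 1!*1!*1!*0!*2!*1! = 2
prefactor² = (2J+1)*Δ*N² = 2/3
  k=0: +1/(0!*0!*1!*1!*1!*0!) = 1
Σ = 1  ⇒  CG² = 2/3*1² = 2/3
CG = +√(2/3) = +0.816497

+0.816497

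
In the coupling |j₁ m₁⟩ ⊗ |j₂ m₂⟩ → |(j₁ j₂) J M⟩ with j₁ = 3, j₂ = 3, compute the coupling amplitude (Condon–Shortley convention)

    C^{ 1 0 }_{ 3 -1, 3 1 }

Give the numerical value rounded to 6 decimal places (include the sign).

-0.188982

triangle: 5!·1!·1!/8! = 120/40320
(j±m)!: 2!·4!·4!·2!·1!·1! = 2304
prefactor² = (2J+1)·Δ·N² = 144/7
  k=3: −1/(3!·2!·1!·1!·0!·0!) = -1/12
  k=4: +1/(4!·1!·0!·0!·1!·1!) = 1/24
Σ = -1/24  ⇒  CG² = 144/7·(-1/24)² = 1/28
CG = −√(1/28) = -0.188982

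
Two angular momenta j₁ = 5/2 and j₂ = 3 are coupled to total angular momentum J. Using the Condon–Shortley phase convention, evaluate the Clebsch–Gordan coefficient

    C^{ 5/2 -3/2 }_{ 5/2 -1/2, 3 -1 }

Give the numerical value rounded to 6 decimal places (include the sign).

triangle: 3!*2!*3!/9! = 72/362880
(j±m)!: 2!*3!*2!*4!*1!*4! = 13824
prefactor² = (2J+1)*Δ*N² = 576/35
  k=1: −1/(1!*2!*2!*1!*0!*2!) = -1/8
  k=2: +1/(2!*1!*1!*0!*1!*3!) = 1/12
Σ = -1/24  ⇒  CG² = 576/35*(-1/24)² = 1/35
CG = −√(1/35) = -0.169031

−√(1/35) ≈ -0.169031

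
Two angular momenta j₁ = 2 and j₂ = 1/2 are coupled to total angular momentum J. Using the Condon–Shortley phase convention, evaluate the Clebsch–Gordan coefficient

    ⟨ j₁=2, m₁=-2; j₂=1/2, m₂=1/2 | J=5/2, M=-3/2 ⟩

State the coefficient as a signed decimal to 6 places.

√[6·0!4!1!/6! · 0!4!1!0!1!4!] = √(576/5)
  +(−1)^0/∏(0,0,4,1,0,0)! = 1/24  (running 1/24)
⟨..|..⟩ = √(576/5)·(1/24) = +0.447214

+0.447214  (= +√(1/5))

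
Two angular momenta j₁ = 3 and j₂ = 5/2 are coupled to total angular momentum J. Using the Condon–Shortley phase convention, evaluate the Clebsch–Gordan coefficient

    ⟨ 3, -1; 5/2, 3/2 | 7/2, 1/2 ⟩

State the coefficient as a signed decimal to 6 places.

triangle: 2!×4!×3!/10! = 288/3628800
(j±m)!: 2!×4!×4!×1!×4!×3! = 165888
prefactor² = (2J+1)×Δ×N² = 18432/175
  k=1: −1/(1!×1!×3!×3!×1!×0!) = -1/36
  k=2: +1/(2!×0!×2!×2!×2!×1!) = 1/16
Σ = 5/144  ⇒  CG² = 18432/175×5/144² = 8/63
CG = +√(8/63) = +0.356348

+√(8/63) ≈ +0.356348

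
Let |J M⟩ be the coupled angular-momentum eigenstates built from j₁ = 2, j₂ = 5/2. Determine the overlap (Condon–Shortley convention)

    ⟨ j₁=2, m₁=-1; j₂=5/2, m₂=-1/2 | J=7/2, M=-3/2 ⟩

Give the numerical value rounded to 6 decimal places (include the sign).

-0.308607

triangle: 1!*3!*4!/9! = 144/362880
(j±m)!: 1!*3!*2!*3!*2!*5! = 17280
prefactor² = (2J+1)*Δ*N² = 384/7
  k=0: +1/(0!*1!*3!*2!*0!*2!) = 1/24
  k=1: −1/(1!*0!*2!*1!*1!*3!) = -1/12
Σ = -1/24  ⇒  CG² = 384/7*(-1/24)² = 2/21
CG = −√(2/21) = -0.308607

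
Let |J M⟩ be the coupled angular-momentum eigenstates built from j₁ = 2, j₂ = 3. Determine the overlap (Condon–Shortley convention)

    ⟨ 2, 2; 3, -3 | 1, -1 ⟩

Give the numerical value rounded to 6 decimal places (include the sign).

j₁+j₂−J=4  J+j₁−j₂=0  J−j₁+j₂=2  j₁+j₂+J+1=7
(j₁±m₁, j₂±m₂, J±M) = (4,0,0,6,0,2)
P² = 6912/7
sum k=0..0:
  [0] +1/48 = 1/48
S = 1/48
C² = P²·S² = 3/7 ; C = +0.654654

+0.654654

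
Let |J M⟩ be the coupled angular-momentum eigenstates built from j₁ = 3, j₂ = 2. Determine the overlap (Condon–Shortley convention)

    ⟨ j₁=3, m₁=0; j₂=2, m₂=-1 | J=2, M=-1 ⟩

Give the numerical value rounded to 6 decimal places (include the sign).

−√(2/7) = -0.534522

triangle: 3!*3!*1!/8! = 36/40320
(j±m)!: 3!*3!*1!*3!*1!*3! = 1296
prefactor² = (2J+1)*Δ*N² = 81/14
  k=0: +1/(0!*3!*3!*1!*0!*0!) = 1/36
  k=1: −1/(1!*2!*2!*0!*1!*1!) = -1/4
Σ = -2/9  ⇒  CG² = 81/14*(-2/9)² = 2/7
CG = −√(2/7) = -0.534522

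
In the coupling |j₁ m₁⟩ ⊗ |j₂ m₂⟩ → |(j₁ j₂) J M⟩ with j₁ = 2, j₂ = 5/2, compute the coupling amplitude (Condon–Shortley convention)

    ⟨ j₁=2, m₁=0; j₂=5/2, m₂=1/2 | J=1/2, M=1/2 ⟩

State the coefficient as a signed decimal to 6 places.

√[2·4!0!1!/6! · 2!2!3!2!1!0!] = √(16/5)
  +(−1)^2/∏(2,2,0,1,0,0)! = 1/4  (running 1/4)
⟨..|..⟩ = √(16/5)·(1/4) = +0.447214

+0.447214  (= +√(1/5))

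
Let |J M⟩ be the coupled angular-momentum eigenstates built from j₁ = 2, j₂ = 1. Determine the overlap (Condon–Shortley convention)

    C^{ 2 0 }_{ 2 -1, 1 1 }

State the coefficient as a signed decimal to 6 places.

triangle: 1!*3!*1!/6! = 6/720
(j±m)!: 1!*3!*2!*0!*2!*2! = 48
prefactor² = (2J+1)*Δ*N² = 2
  k=1: −1/(1!*0!*2!*1!*1!*0!) = -1/2
Σ = -1/2  ⇒  CG² = 2*(-1/2)² = 1/2
CG = −√(1/2) = -0.707107

-0.707107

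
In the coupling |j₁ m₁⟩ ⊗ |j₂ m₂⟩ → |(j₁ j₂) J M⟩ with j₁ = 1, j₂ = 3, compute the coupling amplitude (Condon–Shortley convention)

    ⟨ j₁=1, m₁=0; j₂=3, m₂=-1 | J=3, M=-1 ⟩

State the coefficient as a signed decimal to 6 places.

√[7·1!1!5!/8! · 1!1!2!4!2!4!] = √(48)
  +(−1)^0/∏(0,1,1,2,0,3)! = 1/12  (running 1/12)
  +(−1)^1/∏(1,0,0,1,1,4)! = -1/24  (running 1/24)
⟨..|..⟩ = √(48)·(1/24) = +0.288675

+√(1/12) ≈ +0.288675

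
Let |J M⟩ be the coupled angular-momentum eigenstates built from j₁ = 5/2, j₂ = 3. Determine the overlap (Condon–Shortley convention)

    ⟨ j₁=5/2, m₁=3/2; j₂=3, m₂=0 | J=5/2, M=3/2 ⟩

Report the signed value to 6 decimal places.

−√(7/30) = -0.483046

triangle: 3!·2!·3!/9! = 72/362880
(j±m)!: 4!·1!·3!·3!·4!·1! = 20736
prefactor² = (2J+1)·Δ·N² = 864/35
  k=0: +1/(0!·3!·1!·3!·1!·0!) = 1/36
  k=1: −1/(1!·2!·0!·2!·2!·1!) = -1/8
Σ = -7/72  ⇒  CG² = 864/35·(-7/72)² = 7/30
CG = −√(7/30) = -0.483046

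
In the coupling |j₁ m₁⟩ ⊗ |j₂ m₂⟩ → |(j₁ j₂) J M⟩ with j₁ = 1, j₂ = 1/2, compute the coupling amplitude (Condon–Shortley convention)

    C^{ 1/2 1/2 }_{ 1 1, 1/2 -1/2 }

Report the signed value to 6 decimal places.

+√(2/3) ≈ +0.816497

√[2·1!1!0!/3! · 2!0!0!1!1!0!] = √(2/3)
  +(−1)^0/∏(0,1,0,0,1,0)! = 1  (running 1)
⟨..|..⟩ = √(2/3)·(1) = +0.816497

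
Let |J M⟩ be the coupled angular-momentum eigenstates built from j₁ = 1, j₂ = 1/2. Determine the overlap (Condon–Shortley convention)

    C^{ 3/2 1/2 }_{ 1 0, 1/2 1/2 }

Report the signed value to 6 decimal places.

triangle: 0!*2!*1!/4! = 2/24
(j±m)!: 1!*1!*1!*0!*2!*1! = 2
prefactor² = (2J+1)*Δ*N² = 2/3
  k=0: +1/(0!*0!*1!*1!*1!*0!) = 1
Σ = 1  ⇒  CG² = 2/3*1² = 2/3
CG = +√(2/3) = +0.816497

+√(2/3) = +0.816497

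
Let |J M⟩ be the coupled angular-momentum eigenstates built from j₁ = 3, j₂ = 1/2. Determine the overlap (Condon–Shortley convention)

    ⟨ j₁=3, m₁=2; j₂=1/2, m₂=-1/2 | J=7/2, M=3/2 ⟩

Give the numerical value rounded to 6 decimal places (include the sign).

√[8·0!6!1!/8! · 5!1!0!1!5!2!] = √(28800/7)
  +(−1)^0/∏(0,0,1,0,5,1)! = 1/120  (running 1/120)
⟨..|..⟩ = √(28800/7)·(1/120) = +0.534522

+0.534522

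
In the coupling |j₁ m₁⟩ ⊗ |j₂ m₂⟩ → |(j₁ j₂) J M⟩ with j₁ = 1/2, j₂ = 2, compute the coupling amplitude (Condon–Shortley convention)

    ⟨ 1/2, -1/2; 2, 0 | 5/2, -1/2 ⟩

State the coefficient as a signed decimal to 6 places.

triangle: 0!*1!*4!/6! = 24/720
(j±m)!: 0!*1!*2!*2!*2!*3! = 48
prefactor² = (2J+1)*Δ*N² = 48/5
  k=0: +1/(0!*0!*1!*2!*0!*2!) = 1/4
Σ = 1/4  ⇒  CG² = 48/5*1/4² = 3/5
CG = +√(3/5) = +0.774597

+√(3/5) ≈ +0.774597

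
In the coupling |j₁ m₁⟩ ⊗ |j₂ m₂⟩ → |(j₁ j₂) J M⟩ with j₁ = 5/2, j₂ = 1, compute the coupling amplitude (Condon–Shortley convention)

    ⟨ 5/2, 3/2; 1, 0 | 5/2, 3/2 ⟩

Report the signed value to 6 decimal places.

+√(9/35) = +0.507093

√[6·1!4!1!/7! · 4!1!1!1!4!1!] = √(576/35)
  +(−1)^0/∏(0,1,1,1,3,0)! = 1/6  (running 1/6)
  +(−1)^1/∏(1,0,0,0,4,1)! = -1/24  (running 1/8)
⟨..|..⟩ = √(576/35)·(1/8) = +0.507093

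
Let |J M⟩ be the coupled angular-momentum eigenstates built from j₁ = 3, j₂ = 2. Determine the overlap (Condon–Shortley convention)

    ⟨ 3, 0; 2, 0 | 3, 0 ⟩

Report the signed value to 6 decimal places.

-0.516398  (= −√(4/15))

triangle: 2!·4!·2!/9! = 96/362880
(j±m)!: 3!·3!·2!·2!·3!·3! = 5184
prefactor² = (2J+1)·Δ·N² = 48/5
  k=0: +1/(0!·2!·3!·2!·1!·0!) = 1/24
  k=1: −1/(1!·1!·2!·1!·2!·1!) = -1/4
  k=2: +1/(2!·0!·1!·0!·3!·2!) = 1/24
Σ = -1/6  ⇒  CG² = 48/5·(-1/6)² = 4/15
CG = −√(4/15) = -0.516398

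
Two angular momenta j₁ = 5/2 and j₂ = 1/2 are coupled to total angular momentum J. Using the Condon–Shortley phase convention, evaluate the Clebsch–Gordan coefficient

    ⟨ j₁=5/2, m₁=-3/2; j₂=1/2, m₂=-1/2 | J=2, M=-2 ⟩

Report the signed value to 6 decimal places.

+0.408248  (= +√(1/6))

√[5·1!4!0!/6! · 1!4!0!1!0!4!] = √(96)
  +(−1)^0/∏(0,1,4,0,0,0)! = 1/24  (running 1/24)
⟨..|..⟩ = √(96)·(1/24) = +0.408248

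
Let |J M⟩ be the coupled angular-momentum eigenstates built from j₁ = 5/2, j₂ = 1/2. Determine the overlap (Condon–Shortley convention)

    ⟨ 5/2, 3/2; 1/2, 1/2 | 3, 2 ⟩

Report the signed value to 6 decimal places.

j₁+j₂−J=0  J+j₁−j₂=5  J−j₁+j₂=1  j₁+j₂+J+1=7
(j₁±m₁, j₂±m₂, J±M) = (4,1,1,0,5,1)
P² = 480
sum k=0..0:
  [0] +1/24 = 1/24
S = 1/24
C² = P²·S² = 5/6 ; C = +0.912871

+√(5/6) = +0.912871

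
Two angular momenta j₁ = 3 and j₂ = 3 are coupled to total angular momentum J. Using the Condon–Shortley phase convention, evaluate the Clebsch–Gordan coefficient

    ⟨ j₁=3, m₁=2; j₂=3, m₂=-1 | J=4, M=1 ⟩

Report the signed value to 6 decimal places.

j₁+j₂−J=2  J+j₁−j₂=4  J−j₁+j₂=4  j₁+j₂+J+1=11
(j₁±m₁, j₂±m₂, J±M) = (5,1,2,4,5,3)
P² = 82944/77
sum k=0..1:
  [0] +1/48 = 1/48
  [1] −1/144 = -1/144
S = 1/72
C² = P²·S² = 16/77 ; C = +0.455842

+0.455842  (= +√(16/77))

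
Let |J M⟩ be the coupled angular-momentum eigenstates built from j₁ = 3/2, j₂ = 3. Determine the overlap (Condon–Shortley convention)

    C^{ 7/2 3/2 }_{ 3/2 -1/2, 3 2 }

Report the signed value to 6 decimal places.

√[8·1!2!5!/9! · 1!2!5!1!5!2!] = √(6400/21)
  +(−1)^0/∏(0,1,2,5,0,0)! = 1/240  (running 1/240)
  +(−1)^1/∏(1,0,1,4,1,1)! = -1/24  (running -3/80)
⟨..|..⟩ = √(6400/21)·(-3/80) = -0.654654

-0.654654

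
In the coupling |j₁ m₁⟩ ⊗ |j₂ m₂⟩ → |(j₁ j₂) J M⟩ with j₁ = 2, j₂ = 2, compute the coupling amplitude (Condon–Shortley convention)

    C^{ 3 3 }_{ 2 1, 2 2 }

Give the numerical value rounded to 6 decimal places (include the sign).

triangle: 1!×3!×3!/8! = 36/40320
(j±m)!: 3!×1!×4!×0!×6!×0! = 103680
prefactor² = (2J+1)×Δ×N² = 648
  k=1: −1/(1!×0!×0!×3!×3!×0!) = -1/36
Σ = -1/36  ⇒  CG² = 648×(-1/36)² = 1/2
CG = −√(1/2) = -0.707107

-0.707107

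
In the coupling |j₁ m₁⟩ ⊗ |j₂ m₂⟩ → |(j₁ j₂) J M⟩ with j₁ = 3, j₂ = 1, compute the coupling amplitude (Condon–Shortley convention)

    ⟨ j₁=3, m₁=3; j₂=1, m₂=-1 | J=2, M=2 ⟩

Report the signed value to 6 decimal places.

+√(5/7) = +0.845154

√[5·2!4!0!/7! · 6!0!0!2!4!0!] = √(11520/7)
  +(−1)^0/∏(0,2,0,0,4,0)! = 1/48  (running 1/48)
⟨..|..⟩ = √(11520/7)·(1/48) = +0.845154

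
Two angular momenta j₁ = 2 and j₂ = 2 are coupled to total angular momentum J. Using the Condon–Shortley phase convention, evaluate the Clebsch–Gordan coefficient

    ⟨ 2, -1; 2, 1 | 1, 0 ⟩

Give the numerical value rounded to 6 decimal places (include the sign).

triangle: 3!*1!*1!/6! = 6/720
(j±m)!: 1!*3!*3!*1!*1!*1! = 36
prefactor² = (2J+1)*Δ*N² = 9/10
  k=2: +1/(2!*1!*1!*1!*0!*0!) = 1/2
  k=3: −1/(3!*0!*0!*0!*1!*1!) = -1/6
Σ = 1/3  ⇒  CG² = 9/10*1/3² = 1/10
CG = +√(1/10) = +0.316228

+√(1/10) = +0.316228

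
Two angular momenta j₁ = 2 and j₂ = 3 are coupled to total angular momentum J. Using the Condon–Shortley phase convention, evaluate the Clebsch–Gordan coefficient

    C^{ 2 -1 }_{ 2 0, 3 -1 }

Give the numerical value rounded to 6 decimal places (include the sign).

triangle: 3!·1!·3!/8! = 36/40320
(j±m)!: 2!·2!·2!·4!·1!·3! = 1152
prefactor² = (2J+1)·Δ·N² = 36/7
  k=1: −1/(1!·2!·1!·1!·0!·2!) = -1/4
  k=2: +1/(2!·1!·0!·0!·1!·3!) = 1/12
Σ = -1/6  ⇒  CG² = 36/7·(-1/6)² = 1/7
CG = −√(1/7) = -0.377964

−√(1/7) = -0.377964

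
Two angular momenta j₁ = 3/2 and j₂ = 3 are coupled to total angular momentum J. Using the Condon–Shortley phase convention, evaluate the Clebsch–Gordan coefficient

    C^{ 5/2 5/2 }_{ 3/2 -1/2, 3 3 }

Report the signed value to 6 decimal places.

√[6·2!1!4!/8! · 1!2!6!0!5!0!] = √(8640/7)
  +(−1)^2/∏(2,0,0,4,1,0)! = 1/48  (running 1/48)
⟨..|..⟩ = √(8640/7)·(1/48) = +0.731925

+√(15/28) ≈ +0.731925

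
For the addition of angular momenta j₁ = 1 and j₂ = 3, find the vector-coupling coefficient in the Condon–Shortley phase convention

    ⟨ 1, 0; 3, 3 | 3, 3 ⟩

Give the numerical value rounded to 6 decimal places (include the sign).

-0.866025  (= −√(3/4))

j₁+j₂−J=1  J+j₁−j₂=1  J−j₁+j₂=5  j₁+j₂+J+1=8
(j₁±m₁, j₂±m₂, J±M) = (1,1,6,0,6,0)
P² = 10800
sum k=1..1:
  [1] −1/120 = -1/120
S = -1/120
C² = P²·S² = 3/4 ; C = -0.866025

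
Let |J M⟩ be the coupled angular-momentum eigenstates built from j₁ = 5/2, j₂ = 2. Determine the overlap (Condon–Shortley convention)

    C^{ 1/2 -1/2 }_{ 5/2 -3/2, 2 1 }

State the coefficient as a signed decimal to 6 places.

-0.516398  (= −√(4/15))

j₁+j₂−J=4  J+j₁−j₂=1  J−j₁+j₂=0  j₁+j₂+J+1=6
(j₁±m₁, j₂±m₂, J±M) = (1,4,3,1,0,1)
P² = 48/5
sum k=3..3:
  [3] −1/6 = -1/6
S = -1/6
C² = P²·S² = 4/15 ; C = -0.516398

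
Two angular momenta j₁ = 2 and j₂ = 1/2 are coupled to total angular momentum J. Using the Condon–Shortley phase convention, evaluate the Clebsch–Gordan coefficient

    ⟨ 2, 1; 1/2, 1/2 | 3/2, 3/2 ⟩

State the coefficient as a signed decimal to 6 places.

triangle: 1!·3!·0!/5! = 6/120
(j±m)!: 3!·1!·1!·0!·3!·0! = 36
prefactor² = (2J+1)·Δ·N² = 36/5
  k=1: −1/(1!·0!·0!·0!·3!·0!) = -1/6
Σ = -1/6  ⇒  CG² = 36/5·(-1/6)² = 1/5
CG = −√(1/5) = -0.447214

-0.447214  (= −√(1/5))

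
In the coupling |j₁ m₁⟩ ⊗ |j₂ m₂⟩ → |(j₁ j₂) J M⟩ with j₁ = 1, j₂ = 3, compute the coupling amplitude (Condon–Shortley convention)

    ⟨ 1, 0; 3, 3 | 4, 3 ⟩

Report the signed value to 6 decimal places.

j₁+j₂−J=0  J+j₁−j₂=2  J−j₁+j₂=6  j₁+j₂+J+1=9
(j₁±m₁, j₂±m₂, J±M) = (1,1,6,0,7,1)
P² = 129600
sum k=0..0:
  [0] +1/720 = 1/720
S = 1/720
C² = P²·S² = 1/4 ; C = +0.500000

+√(1/4) = +0.500000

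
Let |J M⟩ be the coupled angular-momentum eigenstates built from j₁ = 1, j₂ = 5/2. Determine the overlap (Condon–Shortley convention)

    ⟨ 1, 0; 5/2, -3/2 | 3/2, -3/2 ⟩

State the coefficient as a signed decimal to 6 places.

−√(4/15) ≈ -0.516398

√[4·2!0!3!/6! · 1!1!1!4!0!3!] = √(48/5)
  +(−1)^1/∏(1,1,0,0,0,3)! = -1/6  (running -1/6)
⟨..|..⟩ = √(48/5)·(-1/6) = -0.516398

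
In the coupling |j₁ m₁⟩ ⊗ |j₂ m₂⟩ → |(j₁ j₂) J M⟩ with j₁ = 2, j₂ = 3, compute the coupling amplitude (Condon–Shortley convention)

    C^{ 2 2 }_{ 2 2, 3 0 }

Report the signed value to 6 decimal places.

+√(1/14) ≈ +0.267261

√[5·3!1!3!/8! · 4!0!3!3!4!0!] = √(648/7)
  +(−1)^0/∏(0,3,0,3,1,0)! = 1/36  (running 1/36)
⟨..|..⟩ = √(648/7)·(1/36) = +0.267261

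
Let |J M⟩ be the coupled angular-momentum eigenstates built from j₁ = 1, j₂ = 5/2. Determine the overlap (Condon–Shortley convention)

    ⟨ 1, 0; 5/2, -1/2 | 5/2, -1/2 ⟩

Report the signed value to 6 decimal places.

j₁+j₂−J=1  J+j₁−j₂=1  J−j₁+j₂=4  j₁+j₂+J+1=7
(j₁±m₁, j₂±m₂, J±M) = (1,1,2,3,2,3)
P² = 144/35
sum k=0..1:
  [0] +1/4 = 1/4
  [1] −1/6 = -1/6
S = 1/12
C² = P²·S² = 1/35 ; C = +0.169031

+√(1/35) = +0.169031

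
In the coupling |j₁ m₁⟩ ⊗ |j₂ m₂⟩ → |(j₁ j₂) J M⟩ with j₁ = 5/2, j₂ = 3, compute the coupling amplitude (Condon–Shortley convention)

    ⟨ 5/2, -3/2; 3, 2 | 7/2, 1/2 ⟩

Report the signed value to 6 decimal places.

+0.563436  (= +√(20/63))

triangle: 2!*3!*4!/10! = 288/3628800
(j±m)!: 1!*4!*5!*1!*4!*3! = 414720
prefactor² = (2J+1)*Δ*N² = 9216/35
  k=1: −1/(1!*1!*3!*4!*0!*0!) = -1/144
  k=2: +1/(2!*0!*2!*3!*1!*1!) = 1/24
Σ = 5/144  ⇒  CG² = 9216/35*5/144² = 20/63
CG = +√(20/63) = +0.563436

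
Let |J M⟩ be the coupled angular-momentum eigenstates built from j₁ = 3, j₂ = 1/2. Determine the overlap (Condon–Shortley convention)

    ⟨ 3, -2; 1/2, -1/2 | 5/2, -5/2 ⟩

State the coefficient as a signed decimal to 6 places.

+0.377964

√[6·1!5!0!/7! · 1!5!0!1!0!5!] = √(14400/7)
  +(−1)^0/∏(0,1,5,0,0,0)! = 1/120  (running 1/120)
⟨..|..⟩ = √(14400/7)·(1/120) = +0.377964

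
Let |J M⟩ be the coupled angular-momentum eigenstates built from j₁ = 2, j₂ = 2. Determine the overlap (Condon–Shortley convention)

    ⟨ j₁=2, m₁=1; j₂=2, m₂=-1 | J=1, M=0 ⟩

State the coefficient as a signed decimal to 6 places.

triangle: 3!·1!·1!/6! = 6/720
(j±m)!: 3!·1!·1!·3!·1!·1! = 36
prefactor² = (2J+1)·Δ·N² = 9/10
  k=0: +1/(0!·3!·1!·1!·0!·0!) = 1/6
  k=1: −1/(1!·2!·0!·0!·1!·1!) = -1/2
Σ = -1/3  ⇒  CG² = 9/10·(-1/3)² = 1/10
CG = −√(1/10) = -0.316228

−√(1/10) ≈ -0.316228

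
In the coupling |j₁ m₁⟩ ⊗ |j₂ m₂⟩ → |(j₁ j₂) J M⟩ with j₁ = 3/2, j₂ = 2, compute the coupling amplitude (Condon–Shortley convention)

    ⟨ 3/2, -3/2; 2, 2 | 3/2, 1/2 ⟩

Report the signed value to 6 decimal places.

+√(2/5) ≈ +0.632456

j₁+j₂−J=2  J+j₁−j₂=1  J−j₁+j₂=2  j₁+j₂+J+1=6
(j₁±m₁, j₂±m₂, J±M) = (0,3,4,0,2,1)
P² = 32/5
sum k=2..2:
  [2] +1/4 = 1/4
S = 1/4
C² = P²·S² = 2/5 ; C = +0.632456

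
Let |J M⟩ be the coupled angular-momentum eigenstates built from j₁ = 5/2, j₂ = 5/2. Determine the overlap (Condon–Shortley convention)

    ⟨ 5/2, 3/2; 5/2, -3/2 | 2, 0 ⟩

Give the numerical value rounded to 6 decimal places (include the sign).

+0.109109

j₁+j₂−J=3  J+j₁−j₂=2  J−j₁+j₂=2  j₁+j₂+J+1=8
(j₁±m₁, j₂±m₂, J±M) = (4,1,1,4,2,2)
P² = 48/7
sum k=0..1:
  [0] +1/6 = 1/6
  [1] −1/8 = -1/8
S = 1/24
C² = P²·S² = 1/84 ; C = +0.109109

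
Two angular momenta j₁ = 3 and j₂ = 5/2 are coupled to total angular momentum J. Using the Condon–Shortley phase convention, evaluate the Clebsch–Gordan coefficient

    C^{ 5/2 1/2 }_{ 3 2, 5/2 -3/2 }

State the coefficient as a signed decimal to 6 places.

+√(1/14) = +0.267261

√[6·3!3!2!/9! · 5!1!1!4!3!2!] = √(288/7)
  +(−1)^0/∏(0,3,1,1,2,1)! = 1/12  (running 1/12)
  +(−1)^1/∏(1,2,0,0,3,2)! = -1/24  (running 1/24)
⟨..|..⟩ = √(288/7)·(1/24) = +0.267261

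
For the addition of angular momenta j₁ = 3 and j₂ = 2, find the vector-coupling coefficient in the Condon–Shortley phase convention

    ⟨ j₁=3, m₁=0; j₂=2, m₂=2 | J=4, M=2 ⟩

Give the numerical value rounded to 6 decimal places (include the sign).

triangle: 1!×5!×3!/10! = 720/3628800
(j±m)!: 3!×3!×4!×0!×6!×2! = 1244160
prefactor² = (2J+1)×Δ×N² = 15552/7
  k=1: −1/(1!×0!×2!×3!×3!×0!) = -1/72
Σ = -1/72  ⇒  CG² = 15552/7×(-1/72)² = 3/7
CG = −√(3/7) = -0.654654

−√(3/7) = -0.654654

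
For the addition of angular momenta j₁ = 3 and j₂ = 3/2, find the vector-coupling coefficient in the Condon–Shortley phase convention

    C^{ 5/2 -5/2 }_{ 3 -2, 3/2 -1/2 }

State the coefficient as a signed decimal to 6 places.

−√(5/14) = -0.597614

triangle: 2!×4!×1!/8! = 48/40320
(j±m)!: 1!×5!×1!×2!×0!×5! = 28800
prefactor² = (2J+1)×Δ×N² = 1440/7
  k=1: −1/(1!×1!×4!×0!×0!×1!) = -1/24
Σ = -1/24  ⇒  CG² = 1440/7×(-1/24)² = 5/14
CG = −√(5/14) = -0.597614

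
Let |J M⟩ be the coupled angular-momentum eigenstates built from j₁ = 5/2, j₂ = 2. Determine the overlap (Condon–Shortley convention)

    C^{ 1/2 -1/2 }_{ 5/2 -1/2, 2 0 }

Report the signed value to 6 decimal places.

triangle: 4!×1!×0!/6! = 24/720
(j±m)!: 2!×3!×2!×2!×0!×1! = 48
prefactor² = (2J+1)×Δ×N² = 16/5
  k=2: +1/(2!×2!×1!×0!×0!×0!) = 1/4
Σ = 1/4  ⇒  CG² = 16/5×1/4² = 1/5
CG = +√(1/5) = +0.447214

+√(1/5) = +0.447214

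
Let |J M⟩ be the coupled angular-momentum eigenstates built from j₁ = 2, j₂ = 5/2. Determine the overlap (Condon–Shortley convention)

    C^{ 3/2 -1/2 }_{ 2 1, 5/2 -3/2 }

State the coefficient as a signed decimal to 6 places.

-0.138013  (= −√(2/105))

triangle: 3!·1!·2!/7! = 12/5040
(j±m)!: 3!·1!·1!·4!·1!·2! = 288
prefactor² = (2J+1)·Δ·N² = 96/35
  k=0: +1/(0!·3!·1!·1!·0!·1!) = 1/6
  k=1: −1/(1!·2!·0!·0!·1!·2!) = -1/4
Σ = -1/12  ⇒  CG² = 96/35·(-1/12)² = 2/105
CG = −√(2/105) = -0.138013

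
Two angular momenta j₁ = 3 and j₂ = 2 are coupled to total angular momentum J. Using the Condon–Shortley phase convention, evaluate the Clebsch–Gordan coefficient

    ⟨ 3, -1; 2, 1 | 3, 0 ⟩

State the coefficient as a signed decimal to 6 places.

+0.182574  (= +√(1/30))

j₁+j₂−J=2  J+j₁−j₂=4  J−j₁+j₂=2  j₁+j₂+J+1=9
(j₁±m₁, j₂±m₂, J±M) = (2,4,3,1,3,3)
P² = 96/5
sum k=1..2:
  [1] −1/12 = -1/12
  [2] +1/8 = 1/8
S = 1/24
C² = P²·S² = 1/30 ; C = +0.182574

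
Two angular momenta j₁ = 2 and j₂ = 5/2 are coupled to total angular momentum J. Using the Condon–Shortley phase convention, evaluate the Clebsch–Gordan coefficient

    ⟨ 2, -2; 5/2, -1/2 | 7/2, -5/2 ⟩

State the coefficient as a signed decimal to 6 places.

−√(32/63) ≈ -0.712697

j₁+j₂−J=1  J+j₁−j₂=3  J−j₁+j₂=4  j₁+j₂+J+1=9
(j₁±m₁, j₂±m₂, J±M) = (0,4,2,3,1,6)
P² = 4608/7
sum k=1..1:
  [1] −1/36 = -1/36
S = -1/36
C² = P²·S² = 32/63 ; C = -0.712697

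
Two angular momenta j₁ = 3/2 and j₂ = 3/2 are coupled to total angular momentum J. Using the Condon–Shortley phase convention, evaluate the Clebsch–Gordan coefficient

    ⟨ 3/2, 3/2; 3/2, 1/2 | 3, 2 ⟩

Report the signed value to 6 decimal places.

j₁+j₂−J=0  J+j₁−j₂=3  J−j₁+j₂=3  j₁+j₂+J+1=7
(j₁±m₁, j₂±m₂, J±M) = (3,0,2,1,5,1)
P² = 72
sum k=0..0:
  [0] +1/12 = 1/12
S = 1/12
C² = P²·S² = 1/2 ; C = +0.707107

+0.707107  (= +√(1/2))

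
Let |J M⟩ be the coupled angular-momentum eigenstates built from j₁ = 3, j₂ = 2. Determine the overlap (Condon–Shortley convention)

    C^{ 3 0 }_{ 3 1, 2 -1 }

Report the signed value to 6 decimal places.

triangle: 2!×4!×2!/9! = 96/362880
(j±m)!: 4!×2!×1!×3!×3!×3! = 10368
prefactor² = (2J+1)×Δ×N² = 96/5
  k=0: +1/(0!×2!×2!×1!×2!×1!) = 1/8
  k=1: −1/(1!×1!×1!×0!×3!×2!) = -1/12
Σ = 1/24  ⇒  CG² = 96/5×1/24² = 1/30
CG = +√(1/30) = +0.182574

+0.182574  (= +√(1/30))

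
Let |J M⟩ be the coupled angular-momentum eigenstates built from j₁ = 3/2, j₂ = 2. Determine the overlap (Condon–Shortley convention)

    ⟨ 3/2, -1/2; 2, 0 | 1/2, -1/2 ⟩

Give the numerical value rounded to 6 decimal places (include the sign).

j₁+j₂−J=3  J+j₁−j₂=0  J−j₁+j₂=1  j₁+j₂+J+1=5
(j₁±m₁, j₂±m₂, J±M) = (1,2,2,2,0,1)
P² = 4/5
sum k=2..2:
  [2] +1/2 = 1/2
S = 1/2
C² = P²·S² = 1/5 ; C = +0.447214

+√(1/5) ≈ +0.447214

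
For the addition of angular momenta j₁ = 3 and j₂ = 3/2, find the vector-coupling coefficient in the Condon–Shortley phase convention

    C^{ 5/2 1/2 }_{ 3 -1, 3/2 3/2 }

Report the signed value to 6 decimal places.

√[6·2!4!1!/8! · 2!4!3!0!3!2!] = √(864/35)
  +(−1)^2/∏(2,0,2,1,2,0)! = 1/8  (running 1/8)
⟨..|..⟩ = √(864/35)·(1/8) = +0.621059

+0.621059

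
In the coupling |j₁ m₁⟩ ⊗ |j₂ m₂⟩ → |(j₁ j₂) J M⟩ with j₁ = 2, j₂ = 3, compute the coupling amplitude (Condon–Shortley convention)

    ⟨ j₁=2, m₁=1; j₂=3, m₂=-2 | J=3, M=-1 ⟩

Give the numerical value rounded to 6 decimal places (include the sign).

triangle: 2!*2!*4!/9! = 96/362880
(j±m)!: 3!*1!*1!*5!*2!*4! = 34560
prefactor² = (2J+1)*Δ*N² = 64
  k=0: +1/(0!*2!*1!*1!*1!*3!) = 1/12
  k=1: −1/(1!*1!*0!*0!*2!*4!) = -1/48
Σ = 1/16  ⇒  CG² = 64*1/16² = 1/4
CG = +√(1/4) = +0.500000

+0.500000  (= +√(1/4))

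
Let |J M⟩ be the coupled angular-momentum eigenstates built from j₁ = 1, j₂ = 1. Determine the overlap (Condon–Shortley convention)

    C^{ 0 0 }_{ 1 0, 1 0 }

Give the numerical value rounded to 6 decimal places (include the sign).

−√(1/3) ≈ -0.577350

√[1·2!0!0!/3! · 1!1!1!1!0!0!] = √(1/3)
  +(−1)^1/∏(1,1,0,0,0,0)! = -1  (running -1)
⟨..|..⟩ = √(1/3)·(-1) = -0.577350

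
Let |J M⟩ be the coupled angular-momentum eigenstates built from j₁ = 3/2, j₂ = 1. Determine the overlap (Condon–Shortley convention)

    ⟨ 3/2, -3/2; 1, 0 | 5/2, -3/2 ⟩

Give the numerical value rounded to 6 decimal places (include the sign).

+√(2/5) ≈ +0.632456

√[6·0!3!2!/6! · 0!3!1!1!1!4!] = √(72/5)
  +(−1)^0/∏(0,0,3,1,0,1)! = 1/6  (running 1/6)
⟨..|..⟩ = √(72/5)·(1/6) = +0.632456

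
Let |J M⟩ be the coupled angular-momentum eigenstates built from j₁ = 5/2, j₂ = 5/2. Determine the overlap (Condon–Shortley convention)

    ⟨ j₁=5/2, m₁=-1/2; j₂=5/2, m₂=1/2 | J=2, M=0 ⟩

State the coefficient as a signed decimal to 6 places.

√[5·3!2!2!/8! · 2!3!3!2!2!2!] = √(12/7)
  +(−1)^1/∏(1,2,2,2,0,0)! = -1/8  (running -1/8)
  +(−1)^2/∏(2,1,1,1,1,1)! = 1/2  (running 3/8)
  +(−1)^3/∏(3,0,0,0,2,2)! = -1/24  (running 1/3)
⟨..|..⟩ = √(12/7)·(1/3) = +0.436436

+0.436436  (= +√(4/21))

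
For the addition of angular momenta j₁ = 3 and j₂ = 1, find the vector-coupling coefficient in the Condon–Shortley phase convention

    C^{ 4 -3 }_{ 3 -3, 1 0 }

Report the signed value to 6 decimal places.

√[9·0!6!2!/9! · 0!6!1!1!1!7!] = √(129600)
  +(−1)^0/∏(0,0,6,1,0,1)! = 1/720  (running 1/720)
⟨..|..⟩ = √(129600)·(1/720) = +0.500000

+√(1/4) ≈ +0.500000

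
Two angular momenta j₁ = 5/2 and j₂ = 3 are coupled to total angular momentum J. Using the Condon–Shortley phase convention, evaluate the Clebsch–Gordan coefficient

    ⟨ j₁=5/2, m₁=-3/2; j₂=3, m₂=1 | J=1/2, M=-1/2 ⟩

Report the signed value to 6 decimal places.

+√(2/21) = +0.308607

j₁+j₂−J=5  J+j₁−j₂=0  J−j₁+j₂=1  j₁+j₂+J+1=7
(j₁±m₁, j₂±m₂, J±M) = (1,4,4,2,0,1)
P² = 384/7
sum k=4..4:
  [4] +1/24 = 1/24
S = 1/24
C² = P²·S² = 2/21 ; C = +0.308607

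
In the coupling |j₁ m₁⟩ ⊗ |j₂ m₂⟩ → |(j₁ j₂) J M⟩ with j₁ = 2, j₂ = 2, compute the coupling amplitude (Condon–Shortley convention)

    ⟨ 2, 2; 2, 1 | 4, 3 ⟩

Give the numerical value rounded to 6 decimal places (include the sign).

+0.707107

j₁+j₂−J=0  J+j₁−j₂=4  J−j₁+j₂=4  j₁+j₂+J+1=9
(j₁±m₁, j₂±m₂, J±M) = (4,0,3,1,7,1)
P² = 10368
sum k=0..0:
  [0] +1/144 = 1/144
S = 1/144
C² = P²·S² = 1/2 ; C = +0.707107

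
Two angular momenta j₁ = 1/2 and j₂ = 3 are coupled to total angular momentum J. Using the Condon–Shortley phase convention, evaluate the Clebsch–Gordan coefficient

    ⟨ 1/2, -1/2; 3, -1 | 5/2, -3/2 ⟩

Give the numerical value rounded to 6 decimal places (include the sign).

j₁+j₂−J=1  J+j₁−j₂=0  J−j₁+j₂=5  j₁+j₂+J+1=7
(j₁±m₁, j₂±m₂, J±M) = (0,1,2,4,1,4)
P² = 1152/7
sum k=1..1:
  [1] −1/24 = -1/24
S = -1/24
C² = P²·S² = 2/7 ; C = -0.534522

-0.534522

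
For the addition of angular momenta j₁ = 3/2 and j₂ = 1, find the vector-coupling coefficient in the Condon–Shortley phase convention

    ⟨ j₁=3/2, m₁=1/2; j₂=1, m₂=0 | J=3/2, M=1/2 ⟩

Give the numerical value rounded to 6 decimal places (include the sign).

j₁+j₂−J=1  J+j₁−j₂=2  J−j₁+j₂=1  j₁+j₂+J+1=5
(j₁±m₁, j₂±m₂, J±M) = (2,1,1,1,2,1)
P² = 4/15
sum k=0..1:
  [0] +1/1 = 1
  [1] −1/2 = -1/2
S = 1/2
C² = P²·S² = 1/15 ; C = +0.258199

+√(1/15) = +0.258199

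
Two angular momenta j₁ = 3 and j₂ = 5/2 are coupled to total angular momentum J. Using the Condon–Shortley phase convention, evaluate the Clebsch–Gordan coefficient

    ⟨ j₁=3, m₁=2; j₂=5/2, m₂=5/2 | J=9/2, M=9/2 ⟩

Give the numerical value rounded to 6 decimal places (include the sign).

j₁+j₂−J=1  J+j₁−j₂=5  J−j₁+j₂=4  j₁+j₂+J+1=11
(j₁±m₁, j₂±m₂, J±M) = (5,1,5,0,9,0)
P² = 41472000/11
sum k=1..1:
  [1] −1/2880 = -1/2880
S = -1/2880
C² = P²·S² = 5/11 ; C = -0.674200

−√(5/11) = -0.674200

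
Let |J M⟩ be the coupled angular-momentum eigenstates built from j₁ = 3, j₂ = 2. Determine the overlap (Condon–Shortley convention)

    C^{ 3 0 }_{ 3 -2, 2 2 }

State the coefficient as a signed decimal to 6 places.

+√(1/3) ≈ +0.577350

triangle: 2!·4!·2!/9! = 96/362880
(j±m)!: 1!·5!·4!·0!·3!·3! = 103680
prefactor² = (2J+1)·Δ·N² = 192
  k=2: +1/(2!·0!·3!·2!·1!·0!) = 1/24
Σ = 1/24  ⇒  CG² = 192·1/24² = 1/3
CG = +√(1/3) = +0.577350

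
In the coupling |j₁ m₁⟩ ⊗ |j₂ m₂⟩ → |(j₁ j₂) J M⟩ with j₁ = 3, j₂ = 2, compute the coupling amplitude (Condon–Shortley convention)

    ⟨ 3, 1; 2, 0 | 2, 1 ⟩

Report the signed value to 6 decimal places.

triangle: 3!·3!·1!/8! = 36/40320
(j±m)!: 4!·2!·2!·2!·3!·1! = 1152
prefactor² = (2J+1)·Δ·N² = 36/7
  k=1: −1/(1!·2!·1!·1!·2!·0!) = -1/4
  k=2: +1/(2!·1!·0!·0!·3!·1!) = 1/12
Σ = -1/6  ⇒  CG² = 36/7·(-1/6)² = 1/7
CG = −√(1/7) = -0.377964

−√(1/7) = -0.377964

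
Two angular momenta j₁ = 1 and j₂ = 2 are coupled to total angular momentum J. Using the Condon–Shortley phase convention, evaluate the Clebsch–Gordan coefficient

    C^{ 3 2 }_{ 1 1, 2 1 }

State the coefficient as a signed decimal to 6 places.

triangle: 0!*2!*4!/7! = 48/5040
(j±m)!: 2!*0!*3!*1!*5!*1! = 1440
prefactor² = (2J+1)*Δ*N² = 96
  k=0: +1/(0!*0!*0!*3!*2!*1!) = 1/12
Σ = 1/12  ⇒  CG² = 96*1/12² = 2/3
CG = +√(2/3) = +0.816497

+0.816497  (= +√(2/3))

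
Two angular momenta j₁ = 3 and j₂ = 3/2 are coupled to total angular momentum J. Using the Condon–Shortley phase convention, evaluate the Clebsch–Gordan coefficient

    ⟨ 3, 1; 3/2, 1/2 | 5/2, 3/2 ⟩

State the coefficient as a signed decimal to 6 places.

−√(7/20) ≈ -0.591608

√[6·2!4!1!/8! · 4!2!2!1!4!1!] = √(576/35)
  +(−1)^1/∏(1,1,1,1,3,0)! = -1/6  (running -1/6)
  +(−1)^2/∏(2,0,0,0,4,1)! = 1/48  (running -7/48)
⟨..|..⟩ = √(576/35)·(-7/48) = -0.591608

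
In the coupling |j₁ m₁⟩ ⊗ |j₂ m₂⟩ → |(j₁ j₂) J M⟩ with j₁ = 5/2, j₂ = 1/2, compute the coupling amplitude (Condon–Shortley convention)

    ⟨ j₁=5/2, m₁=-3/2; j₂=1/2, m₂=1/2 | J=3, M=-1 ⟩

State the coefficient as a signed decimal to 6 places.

+0.577350  (= +√(1/3))

√[7·0!5!1!/7! · 1!4!1!0!2!4!] = √(192)
  +(−1)^0/∏(0,0,4,1,1,0)! = 1/24  (running 1/24)
⟨..|..⟩ = √(192)·(1/24) = +0.577350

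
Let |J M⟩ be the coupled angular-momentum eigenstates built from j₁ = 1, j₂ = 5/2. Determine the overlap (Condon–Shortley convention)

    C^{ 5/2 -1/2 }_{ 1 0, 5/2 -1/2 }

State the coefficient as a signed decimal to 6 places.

j₁+j₂−J=1  J+j₁−j₂=1  J−j₁+j₂=4  j₁+j₂+J+1=7
(j₁±m₁, j₂±m₂, J±M) = (1,1,2,3,2,3)
P² = 144/35
sum k=0..1:
  [0] +1/4 = 1/4
  [1] −1/6 = -1/6
S = 1/12
C² = P²·S² = 1/35 ; C = +0.169031

+√(1/35) = +0.169031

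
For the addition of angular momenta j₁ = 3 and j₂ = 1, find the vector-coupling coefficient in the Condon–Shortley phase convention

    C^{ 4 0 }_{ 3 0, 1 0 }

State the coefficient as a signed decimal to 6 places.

triangle: 0!*6!*2!/9! = 1440/362880
(j±m)!: 3!*3!*1!*1!*4!*4! = 20736
prefactor² = (2J+1)*Δ*N² = 5184/7
  k=0: +1/(0!*0!*3!*1!*3!*1!) = 1/36
Σ = 1/36  ⇒  CG² = 5184/7*1/36² = 4/7
CG = +√(4/7) = +0.755929

+√(4/7) = +0.755929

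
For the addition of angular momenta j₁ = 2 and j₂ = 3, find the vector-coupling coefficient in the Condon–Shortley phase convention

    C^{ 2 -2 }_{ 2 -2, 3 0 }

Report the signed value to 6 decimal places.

-0.267261

√[5·3!1!3!/8! · 0!4!3!3!0!4!] = √(648/7)
  +(−1)^3/∏(3,0,1,0,0,3)! = -1/36  (running -1/36)
⟨..|..⟩ = √(648/7)·(-1/36) = -0.267261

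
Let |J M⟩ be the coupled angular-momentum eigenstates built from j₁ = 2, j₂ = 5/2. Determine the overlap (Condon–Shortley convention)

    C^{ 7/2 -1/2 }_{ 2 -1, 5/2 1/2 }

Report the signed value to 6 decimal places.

j₁+j₂−J=1  J+j₁−j₂=3  J−j₁+j₂=4  j₁+j₂+J+1=9
(j₁±m₁, j₂±m₂, J±M) = (1,3,3,2,3,4)
P² = 1152/35
sum k=0..1:
  [0] +1/36 = 1/36
  [1] −1/8 = -1/8
S = -7/72
C² = P²·S² = 14/45 ; C = -0.557773

−√(14/45) ≈ -0.557773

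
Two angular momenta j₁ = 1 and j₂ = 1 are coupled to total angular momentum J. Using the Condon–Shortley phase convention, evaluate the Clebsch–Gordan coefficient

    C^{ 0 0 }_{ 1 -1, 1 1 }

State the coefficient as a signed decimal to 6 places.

+0.577350

j₁+j₂−J=2  J+j₁−j₂=0  J−j₁+j₂=0  j₁+j₂+J+1=3
(j₁±m₁, j₂±m₂, J±M) = (0,2,2,0,0,0)
P² = 4/3
sum k=2..2:
  [2] +1/2 = 1/2
S = 1/2
C² = P²·S² = 1/3 ; C = +0.577350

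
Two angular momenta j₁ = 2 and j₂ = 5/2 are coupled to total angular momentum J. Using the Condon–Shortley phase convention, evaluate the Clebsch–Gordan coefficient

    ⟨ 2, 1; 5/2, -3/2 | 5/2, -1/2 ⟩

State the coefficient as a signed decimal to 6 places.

+√(6/35) ≈ +0.414039

j₁+j₂−J=2  J+j₁−j₂=2  J−j₁+j₂=3  j₁+j₂+J+1=8
(j₁±m₁, j₂±m₂, J±M) = (3,1,1,4,2,3)
P² = 216/35
sum k=0..1:
  [0] +1/4 = 1/4
  [1] −1/12 = -1/12
S = 1/6
C² = P²·S² = 6/35 ; C = +0.414039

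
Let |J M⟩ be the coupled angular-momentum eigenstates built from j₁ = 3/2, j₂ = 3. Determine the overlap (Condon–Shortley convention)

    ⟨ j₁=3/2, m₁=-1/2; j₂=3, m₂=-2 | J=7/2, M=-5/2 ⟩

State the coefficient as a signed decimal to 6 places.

+0.377964

triangle: 1!·2!·5!/9! = 240/362880
(j±m)!: 1!·2!·1!·5!·1!·6! = 172800
prefactor² = (2J+1)·Δ·N² = 6400/7
  k=0: +1/(0!·1!·2!·1!·0!·4!) = 1/48
  k=1: −1/(1!·0!·1!·0!·1!·5!) = -1/120
Σ = 1/80  ⇒  CG² = 6400/7·1/80² = 1/7
CG = +√(1/7) = +0.377964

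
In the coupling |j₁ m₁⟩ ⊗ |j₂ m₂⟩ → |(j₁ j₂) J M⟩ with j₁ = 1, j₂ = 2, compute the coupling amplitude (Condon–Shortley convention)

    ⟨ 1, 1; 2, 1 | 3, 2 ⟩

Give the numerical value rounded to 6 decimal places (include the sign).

triangle: 0!×2!×4!/7! = 48/5040
(j±m)!: 2!×0!×3!×1!×5!×1! = 1440
prefactor² = (2J+1)×Δ×N² = 96
  k=0: +1/(0!×0!×0!×3!×2!×1!) = 1/12
Σ = 1/12  ⇒  CG² = 96×1/12² = 2/3
CG = +√(2/3) = +0.816497

+0.816497  (= +√(2/3))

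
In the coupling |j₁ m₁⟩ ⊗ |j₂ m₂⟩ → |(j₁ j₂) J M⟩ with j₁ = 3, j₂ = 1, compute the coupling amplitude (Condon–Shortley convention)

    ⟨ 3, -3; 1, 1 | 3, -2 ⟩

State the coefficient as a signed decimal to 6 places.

−√(1/4) = -0.500000

j₁+j₂−J=1  J+j₁−j₂=5  J−j₁+j₂=1  j₁+j₂+J+1=8
(j₁±m₁, j₂±m₂, J±M) = (0,6,2,0,1,5)
P² = 3600
sum k=1..1:
  [1] −1/120 = -1/120
S = -1/120
C² = P²·S² = 1/4 ; C = -0.500000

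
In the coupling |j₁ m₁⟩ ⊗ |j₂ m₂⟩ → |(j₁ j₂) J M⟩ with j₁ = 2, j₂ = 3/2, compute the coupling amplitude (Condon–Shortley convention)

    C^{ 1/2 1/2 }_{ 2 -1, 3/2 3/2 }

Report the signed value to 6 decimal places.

−√(1/10) ≈ -0.316228

√[2·3!1!0!/5! · 1!3!3!0!1!0!] = √(18/5)
  +(−1)^3/∏(3,0,0,0,1,0)! = -1/6  (running -1/6)
⟨..|..⟩ = √(18/5)·(-1/6) = -0.316228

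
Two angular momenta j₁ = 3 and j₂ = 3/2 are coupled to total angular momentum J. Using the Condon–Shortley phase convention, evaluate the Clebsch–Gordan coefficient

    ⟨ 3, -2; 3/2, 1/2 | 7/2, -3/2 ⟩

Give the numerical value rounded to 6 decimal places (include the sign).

√[8·1!5!2!/9! · 1!5!2!1!2!5!] = √(6400/21)
  +(−1)^0/∏(0,1,5,2,0,0)! = 1/240  (running 1/240)
  +(−1)^1/∏(1,0,4,1,1,1)! = -1/24  (running -3/80)
⟨..|..⟩ = √(6400/21)·(-3/80) = -0.654654

-0.654654  (= −√(3/7))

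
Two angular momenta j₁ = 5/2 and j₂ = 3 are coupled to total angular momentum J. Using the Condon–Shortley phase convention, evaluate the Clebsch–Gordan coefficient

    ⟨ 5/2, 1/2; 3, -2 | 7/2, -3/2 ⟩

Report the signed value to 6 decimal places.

√[8·2!3!4!/10! · 3!2!1!5!2!5!] = √(1536/7)
  +(−1)^0/∏(0,2,2,1,1,3)! = 1/24  (running 1/24)
  +(−1)^1/∏(1,1,1,0,2,4)! = -1/48  (running 1/48)
⟨..|..⟩ = √(1536/7)·(1/48) = +0.308607

+0.308607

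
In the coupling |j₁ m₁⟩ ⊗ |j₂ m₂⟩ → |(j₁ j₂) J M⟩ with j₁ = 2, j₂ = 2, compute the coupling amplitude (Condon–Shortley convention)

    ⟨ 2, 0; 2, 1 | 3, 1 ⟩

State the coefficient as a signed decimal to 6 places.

triangle: 1!×3!×3!/8! = 36/40320
(j±m)!: 2!×2!×3!×1!×4!×2! = 1152
prefactor² = (2J+1)×Δ×N² = 36/5
  k=0: +1/(0!×1!×2!×3!×1!×0!) = 1/12
  k=1: −1/(1!×0!×1!×2!×2!×1!) = -1/4
Σ = -1/6  ⇒  CG² = 36/5×(-1/6)² = 1/5
CG = −√(1/5) = -0.447214

−√(1/5) = -0.447214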